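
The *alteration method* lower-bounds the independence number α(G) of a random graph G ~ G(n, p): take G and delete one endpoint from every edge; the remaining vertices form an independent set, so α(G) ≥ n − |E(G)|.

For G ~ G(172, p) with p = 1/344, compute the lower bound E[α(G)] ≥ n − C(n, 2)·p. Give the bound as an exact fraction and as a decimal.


E[|E(G)|] = C(172, 2)·p = 14706 · (1/344) = 171/4.
E[α(G)] ≥ n − E[|E(G)|] = 172 − 171/4 = 517/4.
Numerically: ≈ 129.2500.
(This is only a lower bound; the true E[α(G)] may be larger.)

E[α(G)] ≥ 517/4 ≈ 129.2500.


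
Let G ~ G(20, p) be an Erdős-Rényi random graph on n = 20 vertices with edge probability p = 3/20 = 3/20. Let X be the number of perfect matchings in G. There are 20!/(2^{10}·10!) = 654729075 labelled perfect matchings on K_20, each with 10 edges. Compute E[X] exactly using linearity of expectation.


K_20 has 20!/(2^{10}·10!) = 654729075 labelled perfect matchings.
For each such perfect matching H, let X_H = 1 if all 10 edges of H are present in G. Then P[X_H = 1] = p^{10} = (3/20)^{10} = 59049/10240000000000.
By linearity: E[X] = Σ_H E[X_H] = 654729075 · p^{10} = 654729075 · 59049/10240000000000 = 1546443885987/409600000000.
Numerically: E[X] ≈ 3.7755.

E[X] = 654729075 · (3/20)^{10} = 1546443885987/409600000000 ≈ 3.7755.


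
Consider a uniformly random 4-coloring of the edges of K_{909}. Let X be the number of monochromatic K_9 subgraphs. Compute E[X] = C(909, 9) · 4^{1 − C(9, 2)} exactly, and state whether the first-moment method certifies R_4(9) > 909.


E[X] = C(909, 9) · 4^{1 − 36} = 1122169012923711463931 · 4^{−35} = 1122169012923711463931/1180591620717411303424.
As a reduced fraction: E[X] = 1122169012923711463931/1180591620717411303424 ≈ 0.951.
Is E[X] < 1? YES.
Since E[X] < 1, there exists a 4-coloring of K_{909} with no monochromatic K_9; hence R_4(9) > 909.

E[X] = 1122169012923711463931/1180591620717411303424 ≈ 0.951; E[X] < 1, so R_4(9) > 909.


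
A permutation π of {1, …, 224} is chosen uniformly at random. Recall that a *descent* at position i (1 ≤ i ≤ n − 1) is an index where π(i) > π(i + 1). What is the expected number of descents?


Write X = Σ X_I over i = 1, …, 223, with X_I the indicator of one descent.
There are 223 indicators.
For each fixed i, the pair (π(i), π(i+1)) is a uniformly random ordered pair of distinct values from {1, …, 224}; by symmetry P[π(i) > π(i+1)] = 1/2.
By linearity: E[X] = 223 · (1/2) = (224 − 1) · (1/2) = 223/2 ≈ 111.50000.

E[X] = 223/2 = 111.50000.


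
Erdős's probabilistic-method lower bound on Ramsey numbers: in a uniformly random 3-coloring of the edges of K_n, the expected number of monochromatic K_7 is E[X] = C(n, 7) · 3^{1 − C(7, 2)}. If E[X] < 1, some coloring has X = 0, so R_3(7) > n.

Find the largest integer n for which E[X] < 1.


We need C(n, 7) · 3^{1 − 21} < 1, i.e. C(n, 7) < 3^{21 − 1} = 3486784401.
Check values of n near the boundary:
  n = 76: C(76, 7) = 2186189400; 2186189400 < 3486784401? YES
  n = 77: C(77, 7) = 2404808340; 2404808340 < 3486784401? YES
  n = 78: C(78, 7) = 2641902120; 2641902120 < 3486784401? YES
  n = 79: C(79, 7) = 2898753715; 2898753715 < 3486784401? YES
  n = 80: C(80, 7) = 3176716400; 3176716400 < 3486784401? YES
  n = 81: C(81, 7) = 3477216600; 3477216600 < 3486784401? YES
  n = 82: C(82, 7) = 3801756816; 3801756816 < 3486784401? NO
The largest n with C(n, 7) < 3486784401 is n = 81 (where E[X] = 42928600/43046721 ≈ 0.997256). Hence R_3(7) > 81, i.e. R_3(7) ≥ 82.

Largest n = 81; hence R_3(7) > 81.


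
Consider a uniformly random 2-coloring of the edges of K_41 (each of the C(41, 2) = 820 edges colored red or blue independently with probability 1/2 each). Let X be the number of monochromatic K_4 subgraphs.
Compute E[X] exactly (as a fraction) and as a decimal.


Let X = Σ_S X_S over the C(41, 4) = 101270 subsets S of size 4, where X_S = 1 if the K_4 on S is monochromatic.
For a fixed S, the K_4 on S has C(4, 2) = 6 edges. P[all 6 edges red] = (1/2)^6, and likewise for blue, so P[monochromatic] = 2·(1/2)^6 = 2^{1 − 6} = 1/32.
By linearity: E[X] = C(41, 4) · 2^{1 − 6} = 101270 · 1/32 = 50635/16.
Numerically: E[X] ≈ 3164.6875.

E[X] = C(41,4)·2^(1−C(4,2)) = 50635/16 ≈ 3164.6875.


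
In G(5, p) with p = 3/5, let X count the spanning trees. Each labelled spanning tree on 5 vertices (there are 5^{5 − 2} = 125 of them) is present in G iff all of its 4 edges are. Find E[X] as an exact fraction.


K_5 has 5^{5 − 2} = 125 labelled spanning trees.
For each such spanning tree H, let X_H = 1 if all 4 edges of H are present in G. Then P[X_H = 1] = p^{4} = (3/5)^{4} = 81/625.
By linearity: E[X] = Σ_H E[X_H] = 125 · p^{4} = 125 · 81/625 = 81/5.
Numerically: E[X] ≈ 16.2.

E[X] = 125 · (3/5)^{4} = 81/5 ≈ 16.2.


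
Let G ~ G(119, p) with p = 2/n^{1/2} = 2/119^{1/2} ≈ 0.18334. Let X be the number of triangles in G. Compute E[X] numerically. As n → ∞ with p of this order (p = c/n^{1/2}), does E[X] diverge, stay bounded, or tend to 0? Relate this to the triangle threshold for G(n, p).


Number of potential triangles: C(119, 3) = 273819.
Each occurs with probability p³ ≈ (0.18334)³ ≈ 6.1626790e-03.
By linearity: E[X] = C(119, 3)·p³ ≈ 273819 · 6.1626790e-03 ≈ 1687.45859.
Since α = 1/2 < 1, p = c/n^{1/2} ≫ 1/n is above the triangle threshold p ~ 1/n. Asymptotically E[X] ~ (c³/6)·n^{3(1−α)} = (2³/6)·n^{1.5} → ∞; triangles are abundant w.h.p.

E[X] ≈ 1687.45859; in regime p = Θ(1/n^{1/2}) E[X] diverges (above the triangle threshold p ~ 1/n).


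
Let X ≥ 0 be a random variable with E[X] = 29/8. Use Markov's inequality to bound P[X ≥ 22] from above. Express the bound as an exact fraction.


μ = E[X] = 29/8, a = 22.
Markov: P[X ≥ 22] ≤ μ/a = (29/8)/22 = 29/176.
Numerically: ≈ 0.165.
(Since a = 22 > μ = 3.625, the bound 29/176 is < 1 and informative.)

P[X ≥ 22] ≤ 29/176 ≈ 0.165.


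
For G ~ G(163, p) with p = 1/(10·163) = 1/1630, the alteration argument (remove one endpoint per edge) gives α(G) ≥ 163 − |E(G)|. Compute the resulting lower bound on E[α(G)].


E[|E(G)|] = C(163, 2)·p = 13203 · (1/1630) = 81/10.
E[α(G)] ≥ n − E[|E(G)|] = 163 − 81/10 = 1549/10.
Numerically: ≈ 154.9000.
(This is only a lower bound; the true E[α(G)] may be larger.)

E[α(G)] ≥ 1549/10 ≈ 154.9000.


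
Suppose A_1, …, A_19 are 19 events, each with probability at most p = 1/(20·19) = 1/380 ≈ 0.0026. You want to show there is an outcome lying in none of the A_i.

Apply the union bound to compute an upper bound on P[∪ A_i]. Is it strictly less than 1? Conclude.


Union bound: P[∪_{i=1}^{19} A_i] ≤ Σ_i P[A_i] ≤ 19·p = 19·(1/380) = 1/20.
Numerically: 1/20 ≈ 0.0500.
Is 1/20 < 1? YES.
Since P[∪ A_i] ≤ 1/20 < 1, the complement has P[∩ A_i^c] ≥ 1 − 1/20 = 19/20 > 0, so some outcome avoids every A_i.

19·p = 1/20 ≈ 0.0500; existence CERTIFIED by the union bound.


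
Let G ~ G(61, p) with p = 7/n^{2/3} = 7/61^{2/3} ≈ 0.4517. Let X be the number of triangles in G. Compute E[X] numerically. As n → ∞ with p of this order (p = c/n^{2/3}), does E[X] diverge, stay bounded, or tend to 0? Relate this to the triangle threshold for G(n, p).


Number of potential triangles: C(61, 3) = 35990.
Each occurs with probability p³ ≈ (0.4517)³ ≈ 9.217952e-02.
By linearity: E[X] = C(61, 3)·p³ ≈ 35990 · 9.217952e-02 ≈ 3317.5410.
Since α = 2/3 < 1, p = c/n^{2/3} ≫ 1/n is above the triangle threshold p ~ 1/n. Asymptotically E[X] ~ (c³/6)·n^{3(1−α)} = (7³/6)·n^{1} → ∞; triangles are abundant w.h.p.

E[X] ≈ 3317.5410; in regime p = Θ(1/n^{2/3}) E[X] diverges (above the triangle threshold p ~ 1/n).


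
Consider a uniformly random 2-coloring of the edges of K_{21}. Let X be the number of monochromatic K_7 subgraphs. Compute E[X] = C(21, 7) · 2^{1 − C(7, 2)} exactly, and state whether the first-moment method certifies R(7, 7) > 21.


E[X] = C(21, 7) · 2^{1 − 21} = 116280 · 2^{−20} = 116280/1048576.
As a reduced fraction: E[X] = 14535/131072 ≈ 0.1108932.
Is E[X] < 1? YES.
Since E[X] < 1, there exists a 2-coloring of K_{21} with no monochromatic K_7; hence R(7, 7) > 21.

E[X] = 14535/131072 ≈ 0.1108932; E[X] < 1, so R(7, 7) > 21.


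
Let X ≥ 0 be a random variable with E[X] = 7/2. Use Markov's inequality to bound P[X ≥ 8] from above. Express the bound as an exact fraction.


μ = E[X] = 7/2, a = 8.
Markov: P[X ≥ 8] ≤ μ/a = (7/2)/8 = 7/16.
Numerically: ≈ 0.4375.
(Since a = 8 > μ = 3.5000, the bound 7/16 is < 1 and informative.)

P[X ≥ 8] ≤ 7/16 ≈ 0.4375.


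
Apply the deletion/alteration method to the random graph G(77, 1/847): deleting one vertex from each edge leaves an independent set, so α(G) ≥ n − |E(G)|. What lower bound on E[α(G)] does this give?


E[|E(G)|] = C(77, 2)·p = 2926 · (1/847) = 38/11.
E[α(G)] ≥ n − E[|E(G)|] = 77 − 38/11 = 809/11.
Numerically: ≈ 73.545455.
(This is only a lower bound; the true E[α(G)] may be larger.)

E[α(G)] ≥ 809/11 ≈ 73.545455.


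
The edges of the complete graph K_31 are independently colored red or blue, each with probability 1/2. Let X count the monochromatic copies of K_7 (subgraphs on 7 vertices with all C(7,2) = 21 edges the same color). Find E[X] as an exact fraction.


Let X = Σ_S X_S over the C(31, 7) = 2629575 subsets S of size 7, where X_S = 1 if the K_7 on S is monochromatic.
For a fixed S, the K_7 on S has C(7, 2) = 21 edges. P[all 21 edges red] = (1/2)^21, and likewise for blue, so P[monochromatic] = 2·(1/2)^21 = 2^{1 − 21} = 1/1048576.
By linearity: E[X] = C(31, 7) · 2^{1 − 21} = 2629575 · 1/1048576 = 2629575/1048576.
Numerically: E[X] ≈ 2.507758.

E[X] = C(31,7)·2^(1−C(7,2)) = 2629575/1048576 ≈ 2.507758.


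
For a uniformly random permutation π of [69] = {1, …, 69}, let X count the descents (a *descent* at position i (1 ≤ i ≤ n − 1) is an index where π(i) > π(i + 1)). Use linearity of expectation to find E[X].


Write X = Σ X_I over i = 1, …, 68, with X_I the indicator of one descent.
There are 68 indicators.
For each fixed i, the pair (π(i), π(i+1)) is a uniformly random ordered pair of distinct values from {1, …, 69}; by symmetry P[π(i) > π(i+1)] = 1/2.
By linearity: E[X] = 68 · (1/2) = (69 − 1) · (1/2) = 34 ≈ 34.000000.

E[X] = 34 = 34.000000.


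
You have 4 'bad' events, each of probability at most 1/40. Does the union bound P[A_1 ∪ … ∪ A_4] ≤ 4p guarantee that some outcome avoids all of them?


Union bound: P[∪_{i=1}^{4} A_i] ≤ Σ_i P[A_i] ≤ 4·p = 4·(1/40) = 1/10.
Numerically: 1/10 ≈ 0.10000.
Is 1/10 < 1? YES.
Since P[∪ A_i] ≤ 1/10 < 1, the complement has P[∩ A_i^c] ≥ 1 − 1/10 = 9/10 > 0, so some outcome avoids every A_i.

4·p = 1/10 ≈ 0.10000; existence CERTIFIED by the union bound.


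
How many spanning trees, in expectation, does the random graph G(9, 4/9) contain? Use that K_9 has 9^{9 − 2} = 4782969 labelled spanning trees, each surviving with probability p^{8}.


K_9 has 9^{9 − 2} = 4782969 labelled spanning trees.
For each such spanning tree H, let X_H = 1 if all 8 edges of H are present in G. Then P[X_H = 1] = p^{8} = (4/9)^{8} = 65536/43046721.
Summing the indicators: E[X] = Σ_H E[X_H] = 4782969 · p^{8} = 4782969 · 65536/43046721 = 65536/9.
Numerically: E[X] ≈ 7281.8.

E[X] = 4782969 · (4/9)^{8} = 65536/9 ≈ 7281.8.


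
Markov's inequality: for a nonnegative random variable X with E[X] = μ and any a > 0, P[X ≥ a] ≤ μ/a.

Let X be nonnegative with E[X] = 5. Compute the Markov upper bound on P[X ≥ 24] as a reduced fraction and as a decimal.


μ = E[X] = 5, a = 24.
Markov: P[X ≥ 24] ≤ μ/a = (5)/24 = 5/24.
Numerically: ≈ 0.2083.
(Since a = 24 > μ = 5.0000, the bound 5/24 is < 1 and informative.)

P[X ≥ 24] ≤ 5/24 ≈ 0.2083.


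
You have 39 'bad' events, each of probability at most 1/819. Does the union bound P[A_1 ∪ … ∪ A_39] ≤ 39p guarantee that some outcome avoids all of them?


Union bound: P[∪_{i=1}^{39} A_i] ≤ Σ_i P[A_i] ≤ 39·p = 39·(1/819) = 1/21.
Numerically: 1/21 ≈ 0.048.
Is 1/21 < 1? YES.
Since P[∪ A_i] ≤ 1/21 < 1, the complement has P[∩ A_i^c] ≥ 1 − 1/21 = 20/21 > 0, so some outcome avoids every A_i.

39·p = 1/21 ≈ 0.048; existence CERTIFIED by the union bound.


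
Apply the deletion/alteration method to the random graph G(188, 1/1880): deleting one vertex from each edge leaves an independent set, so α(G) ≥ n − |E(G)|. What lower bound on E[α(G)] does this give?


E[|E(G)|] = C(188, 2)·p = 17578 · (1/1880) = 187/20.
E[α(G)] ≥ n − E[|E(G)|] = 188 − 187/20 = 3573/20.
Numerically: ≈ 178.6500.
(This is only a lower bound; the true E[α(G)] may be larger.)

E[α(G)] ≥ 3573/20 ≈ 178.6500.


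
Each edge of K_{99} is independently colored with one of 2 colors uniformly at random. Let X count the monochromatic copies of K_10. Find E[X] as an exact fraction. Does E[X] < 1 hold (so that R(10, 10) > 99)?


E[X] = C(99, 10) · 2^{1 − 45} = 15579278510796 · 2^{−44} = 15579278510796/17592186044416.
As a reduced fraction: E[X] = 3894819627699/4398046511104 ≈ 0.885579.
Is E[X] < 1? YES.
Since E[X] < 1, there exists a 2-coloring of K_{99} with no monochromatic K_10; hence R(10, 10) > 99.

E[X] = 3894819627699/4398046511104 ≈ 0.885579; E[X] < 1, so R(10, 10) > 99.


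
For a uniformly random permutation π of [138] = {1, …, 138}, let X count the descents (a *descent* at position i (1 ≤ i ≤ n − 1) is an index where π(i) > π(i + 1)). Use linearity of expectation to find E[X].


Write X = Σ X_I over i = 1, …, 137, with X_I the indicator of one descent.
There are 137 indicators.
For each fixed i, the pair (π(i), π(i+1)) is a uniformly random ordered pair of distinct values from {1, …, 138}; by symmetry P[π(i) > π(i+1)] = 1/2.
By linearity: E[X] = 137 · (1/2) = (138 − 1) · (1/2) = 137/2 ≈ 68.5000.

E[X] = 137/2 = 68.5000.


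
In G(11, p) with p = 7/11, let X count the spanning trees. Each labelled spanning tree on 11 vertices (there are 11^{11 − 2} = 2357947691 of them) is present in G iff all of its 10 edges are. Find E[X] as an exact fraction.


K_11 has 11^{11 − 2} = 2357947691 labelled spanning trees.
For each such spanning tree H, let X_H = 1 if all 10 edges of H are present in G. Then P[X_H = 1] = p^{10} = (7/11)^{10} = 282475249/25937424601.
By linearity: E[X] = Σ_H E[X_H] = 2357947691 · p^{10} = 2357947691 · 282475249/25937424601 = 282475249/11.
Numerically: E[X] ≈ 2.57e+07.

E[X] = 2357947691 · (7/11)^{10} = 282475249/11 ≈ 2.57e+07.


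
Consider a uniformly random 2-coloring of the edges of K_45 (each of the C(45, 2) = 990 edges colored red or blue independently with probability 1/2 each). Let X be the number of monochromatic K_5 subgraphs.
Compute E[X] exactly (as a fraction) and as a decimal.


Let X = Σ_S X_S over the C(45, 5) = 1221759 subsets S of size 5, where X_S = 1 if the K_5 on S is monochromatic.
For a fixed S, the K_5 on S has C(5, 2) = 10 edges. P[all 10 edges red] = (1/2)^10, and likewise for blue, so P[monochromatic] = 2·(1/2)^10 = 2^{1 − 10} = 1/512.
Summing: E[X] = C(45, 5) · 2^{1 − 10} = 1221759 · 1/512 = 1221759/512.
Numerically: E[X] ≈ 2386.24805.

E[X] = C(45,5)·2^(1−C(5,2)) = 1221759/512 ≈ 2386.24805.


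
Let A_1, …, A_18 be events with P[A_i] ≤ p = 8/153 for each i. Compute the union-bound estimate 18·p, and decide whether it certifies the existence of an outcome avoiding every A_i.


Union bound: P[∪_{i=1}^{18} A_i] ≤ Σ_i P[A_i] ≤ 18·p = 18·(8/153) = 16/17.
Numerically: 16/17 ≈ 0.941.
Is 16/17 < 1? YES.
Since P[∪ A_i] ≤ 16/17 < 1, the complement has P[∩ A_i^c] ≥ 1 − 16/17 = 1/17 > 0, so some outcome avoids every A_i.

18·p = 16/17 ≈ 0.941; existence CERTIFIED by the union bound.


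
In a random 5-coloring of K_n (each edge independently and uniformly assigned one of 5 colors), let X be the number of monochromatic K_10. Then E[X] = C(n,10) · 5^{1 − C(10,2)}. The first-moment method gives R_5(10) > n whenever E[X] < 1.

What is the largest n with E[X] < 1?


We need C(n, 10) · 5^{1 − 45} < 1, i.e. C(n, 10) < 5^{45 − 1} = 5684341886080801486968994140625.
Check values of n near the boundary:
  n = 5386: C(5386, 10) = 5613966214234562222231428510561; 5613966214234562222231428510561 < 5684341886080801486968994140625? YES
  n = 5387: C(5387, 10) = 5624406917627224603154306376491; 5624406917627224603154306376491 < 5684341886080801486968994140625? YES
  n = 5388: C(5388, 10) = 5634865093375880654852250419586; 5634865093375880654852250419586 < 5684341886080801486968994140625? YES
  n = 5389: C(5389, 10) = 5645340767466558997768874792926; 5645340767466558997768874792926 < 5684341886080801486968994140625? YES
  n = 5390: C(5390, 10) = 5655833965919099070255434039753; 5655833965919099070255434039753 < 5684341886080801486968994140625? YES
  n = 5391: C(5391, 10) = 5666344714787188828795213697883; 5666344714787188828795213697883 < 5684341886080801486968994140625? YES
  n = 5392: C(5392, 10) = 5676873040158402483252283957448; 5676873040158402483252283957448 < 5684341886080801486968994140625? YES
  n = 5393: C(5393, 10) = 5687418968154238267170642278008; 5687418968154238267170642278008 < 5684341886080801486968994140625? NO
  n = 5394: C(5394, 10) = 5697982524930156243149785372878; 5697982524930156243149785372878 < 5684341886080801486968994140625? NO
  n = 5395: C(5395, 10) = 5708563736675616143322765475706; 5708563736675616143322765475706 < 5684341886080801486968994140625? NO
The largest n with C(n, 10) < 5684341886080801486968994140625 is n = 5392 (where E[X] = 5676873040158402483252283957448/5684341886080801486968994140625 ≈ 0.9987). Hence R_5(10) > 5392, i.e. R_5(10) ≥ 5393.

Largest n = 5392; hence R_5(10) > 5392.


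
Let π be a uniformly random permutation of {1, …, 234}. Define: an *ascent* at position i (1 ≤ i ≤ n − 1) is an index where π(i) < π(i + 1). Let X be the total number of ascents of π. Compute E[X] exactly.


Write X = Σ X_I over i = 1, …, 233, with X_I the indicator of one ascent.
There are 233 indicators.
For each fixed i, the pair (π(i), π(i+1)) is a uniformly random ordered pair of distinct values from {1, …, 234}; by symmetry P[π(i) < π(i+1)] = 1/2.
By linearity: E[X] = 233 · (1/2) = (234 − 1) · (1/2) = 233/2 ≈ 116.500.

E[X] = 233/2 = 116.500.


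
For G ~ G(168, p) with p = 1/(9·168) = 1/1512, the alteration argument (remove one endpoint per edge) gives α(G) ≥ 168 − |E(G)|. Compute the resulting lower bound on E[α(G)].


E[|E(G)|] = C(168, 2)·p = 14028 · (1/1512) = 167/18.
E[α(G)] ≥ n − E[|E(G)|] = 168 − 167/18 = 2857/18.
Numerically: ≈ 158.72222.
(This is only a lower bound; the true E[α(G)] may be larger.)

E[α(G)] ≥ 2857/18 ≈ 158.72222.


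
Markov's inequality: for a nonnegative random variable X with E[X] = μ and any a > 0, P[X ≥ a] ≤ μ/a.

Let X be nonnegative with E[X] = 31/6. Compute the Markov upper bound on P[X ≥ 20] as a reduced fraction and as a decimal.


μ = E[X] = 31/6, a = 20.
Markov: P[X ≥ 20] ≤ μ/a = (31/6)/20 = 31/120.
Numerically: ≈ 0.258.
(Since a = 20 > μ = 5.167, the bound 31/120 is < 1 and informative.)

P[X ≥ 20] ≤ 31/120 ≈ 0.258.


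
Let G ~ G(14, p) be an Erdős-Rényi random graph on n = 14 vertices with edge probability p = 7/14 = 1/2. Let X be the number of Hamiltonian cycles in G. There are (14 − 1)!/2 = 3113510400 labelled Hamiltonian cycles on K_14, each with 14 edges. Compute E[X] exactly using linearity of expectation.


K_14 has (14 − 1)!/2 = 3113510400 labelled Hamiltonian cycles.
For each such Hamiltonian cycle H, let X_H = 1 if all 14 edges of H are present in G. Then P[X_H = 1] = p^{14} = (1/2)^{14} = 1/16384.
Summing the indicators: E[X] = Σ_H E[X_H] = 3113510400 · p^{14} = 3113510400 · 1/16384 = 6081075/32.
Numerically: E[X] ≈ 1.9e+05.

E[X] = 3113510400 · (1/2)^{14} = 6081075/32 ≈ 1.9e+05.


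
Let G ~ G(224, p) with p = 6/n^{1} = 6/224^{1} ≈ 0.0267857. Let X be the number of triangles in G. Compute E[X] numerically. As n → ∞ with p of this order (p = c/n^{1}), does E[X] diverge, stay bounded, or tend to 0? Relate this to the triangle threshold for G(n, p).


Number of potential triangles: C(224, 3) = 1848224.
Each occurs with probability p³ ≈ (0.0267857)³ ≈ 1.92180667e-05.
By linearity: E[X] = C(224, 3)·p³ ≈ 1848224 · 1.92180667e-05 ≈ 35.519292.
Here α = 1, so p = 6/n is exactly at the triangle threshold p ~ 1/n. Asymptotically E[X] → c³/6 = 6³/6 = 36 ≈ 36.000000, a bounded constant. In this regime the triangle count is asymptotically Poisson(c³/6).

E[X] ≈ 35.519292; in regime p = Θ(1/n^{1}) E[X] stays bounded (at the triangle threshold p ~ 1/n).


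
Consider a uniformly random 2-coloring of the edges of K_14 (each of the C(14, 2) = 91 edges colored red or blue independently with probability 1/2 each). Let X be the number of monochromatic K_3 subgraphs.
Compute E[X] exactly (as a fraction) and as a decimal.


Let X = Σ_S X_S over the C(14, 3) = 364 subsets S of size 3, where X_S = 1 if the K_3 on S is monochromatic.
For a fixed S, the K_3 on S has C(3, 2) = 3 edges. P[all 3 edges red] = (1/2)^3, and likewise for blue, so P[monochromatic] = 2·(1/2)^3 = 2^{1 − 3} = 1/4.
By linearity of expectation: E[X] = C(14, 3) · 2^{1 − 3} = 364 · 1/4 = 91.
Numerically: E[X] ≈ 91.0000.

E[X] = C(14,3)·2^(1−C(3,2)) = 91 ≈ 91.0000.


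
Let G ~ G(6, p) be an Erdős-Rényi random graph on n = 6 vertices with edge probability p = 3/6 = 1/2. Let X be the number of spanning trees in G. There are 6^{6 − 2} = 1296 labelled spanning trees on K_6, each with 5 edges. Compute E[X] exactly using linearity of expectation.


K_6 has 6^{6 − 2} = 1296 labelled spanning trees.
For each such spanning tree H, let X_H = 1 if all 5 edges of H are present in G. Then P[X_H = 1] = p^{5} = (1/2)^{5} = 1/32.
By linearity: E[X] = Σ_H E[X_H] = 1296 · p^{5} = 1296 · 1/32 = 81/2.
Numerically: E[X] ≈ 40.5.

E[X] = 1296 · (1/2)^{5} = 81/2 ≈ 40.5.


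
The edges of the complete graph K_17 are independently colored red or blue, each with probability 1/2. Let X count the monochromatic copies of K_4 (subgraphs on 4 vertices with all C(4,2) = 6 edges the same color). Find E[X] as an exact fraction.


Let X = Σ_S X_S over the C(17, 4) = 2380 subsets S of size 4, where X_S = 1 if the K_4 on S is monochromatic.
For a fixed S, the K_4 on S has C(4, 2) = 6 edges. P[all 6 edges red] = (1/2)^6, and likewise for blue, so P[monochromatic] = 2·(1/2)^6 = 2^{1 − 6} = 1/32.
By linearity of expectation: E[X] = C(17, 4) · 2^{1 − 6} = 2380 · 1/32 = 595/8.
Numerically: E[X] ≈ 74.3750.

E[X] = C(17,4)·2^(1−C(4,2)) = 595/8 ≈ 74.3750.


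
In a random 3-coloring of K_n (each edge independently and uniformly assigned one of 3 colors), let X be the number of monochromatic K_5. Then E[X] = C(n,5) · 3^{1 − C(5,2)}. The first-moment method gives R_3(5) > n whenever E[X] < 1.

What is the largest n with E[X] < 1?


We need C(n, 5) · 3^{1 − 10} < 1, i.e. C(n, 5) < 3^{10 − 1} = 19683.
Check values of n near the boundary:
  n = 16: C(16, 5) = 4368; 4368 < 19683? YES
  n = 17: C(17, 5) = 6188; 6188 < 19683? YES
  n = 18: C(18, 5) = 8568; 8568 < 19683? YES
  n = 19: C(19, 5) = 11628; 11628 < 19683? YES
  n = 20: C(20, 5) = 15504; 15504 < 19683? YES
  n = 21: C(21, 5) = 20349; 20349 < 19683? NO
The largest n with C(n, 5) < 19683 is n = 20 (where E[X] = 5168/6561 ≈ 0.7876848). Hence R_3(5) > 20, i.e. R_3(5) ≥ 21.

Largest n = 20; hence R_3(5) > 20.


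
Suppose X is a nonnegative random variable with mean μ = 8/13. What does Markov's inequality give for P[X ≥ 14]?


μ = E[X] = 8/13, a = 14.
Markov: P[X ≥ 14] ≤ μ/a = (8/13)/14 = 4/91.
Numerically: ≈ 0.0440.
(Since a = 14 > μ = 0.6154, the bound 4/91 is < 1 and informative.)

P[X ≥ 14] ≤ 4/91 ≈ 0.0440.


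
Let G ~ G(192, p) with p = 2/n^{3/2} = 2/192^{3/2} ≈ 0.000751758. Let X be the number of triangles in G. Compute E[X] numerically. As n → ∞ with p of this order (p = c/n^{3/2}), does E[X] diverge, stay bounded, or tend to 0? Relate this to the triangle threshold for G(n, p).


Number of potential triangles: C(192, 3) = 1161280.
Each occurs with probability p³ ≈ (0.000751758)³ ≈ 4.24848861e-10.
By linearity: E[X] = C(192, 3)·p³ ≈ 1161280 · 4.24848861e-10 ≈ 0.000493.
Since α = 3/2 > 1, p = c/n^{3/2} = o(1/n) is below the triangle threshold p ~ 1/n. Asymptotically E[X] ~ (c³/6)·n^{3(1−α)} = (2³/6)·n^{-1.5} → 0, so by Markov's inequality G has no triangles w.h.p.

E[X] ≈ 0.000493; in regime p = Θ(1/n^{3/2}) E[X] tends to 0 (below the triangle threshold p ~ 1/n).


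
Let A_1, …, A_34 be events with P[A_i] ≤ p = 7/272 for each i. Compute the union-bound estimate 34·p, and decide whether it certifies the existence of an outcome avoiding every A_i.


Union bound: P[∪_{i=1}^{34} A_i] ≤ Σ_i P[A_i] ≤ 34·p = 34·(7/272) = 7/8.
Numerically: 7/8 ≈ 0.8750.
Is 7/8 < 1? YES.
Since P[∪ A_i] ≤ 7/8 < 1, the complement has P[∩ A_i^c] ≥ 1 − 7/8 = 1/8 > 0, so some outcome avoids every A_i.

34·p = 7/8 ≈ 0.8750; existence CERTIFIED by the union bound.


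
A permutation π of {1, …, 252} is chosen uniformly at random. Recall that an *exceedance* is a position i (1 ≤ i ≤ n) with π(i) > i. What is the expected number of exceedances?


Write X = Σ_{i=1}^{252} X_i, where X_i = 1_{π(i) > i}.
For each fixed i, π(i) is uniform over {1, …, 252} (marginal of a uniform permutation), so P[π(i) > i] = (n − i)/n. Summing: Σ_{i=1}^{252} (n − i)/n = (0 + 1 + … + 251)/252 = 252(252 − 1)/(2·252) = (252 − 1)/2.
Hence E[X] = Σ_{i=1}^{252} (252 − i)/252 = 251/2 ≈ 125.500000.

E[X] = 251/2 = 125.500000.


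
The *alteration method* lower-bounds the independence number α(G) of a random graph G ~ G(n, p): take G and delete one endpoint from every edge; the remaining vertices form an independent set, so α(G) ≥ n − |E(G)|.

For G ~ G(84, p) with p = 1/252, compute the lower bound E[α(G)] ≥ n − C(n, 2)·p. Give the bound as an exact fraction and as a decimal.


E[|E(G)|] = C(84, 2)·p = 3486 · (1/252) = 83/6.
E[α(G)] ≥ n − E[|E(G)|] = 84 − 83/6 = 421/6.
Numerically: ≈ 70.1667.
(This is only a lower bound; the true E[α(G)] may be larger.)

E[α(G)] ≥ 421/6 ≈ 70.1667.


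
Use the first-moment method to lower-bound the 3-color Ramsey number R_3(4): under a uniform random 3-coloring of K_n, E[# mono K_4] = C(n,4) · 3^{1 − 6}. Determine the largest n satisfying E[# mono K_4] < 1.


We need C(n, 4) · 3^{1 − 6} < 1, i.e. C(n, 4) < 3^{6 − 1} = 243.
Check values of n near the boundary:
  n = 9: C(9, 4) = 126; 126 < 243? YES
  n = 10: C(10, 4) = 210; 210 < 243? YES
  n = 11: C(11, 4) = 330; 330 < 243? NO
The largest n with C(n, 4) < 243 is n = 10 (where E[X] = 70/81 ≈ 0.86420). Hence R_3(4) > 10, i.e. R_3(4) ≥ 11.

Largest n = 10; hence R_3(4) > 10.


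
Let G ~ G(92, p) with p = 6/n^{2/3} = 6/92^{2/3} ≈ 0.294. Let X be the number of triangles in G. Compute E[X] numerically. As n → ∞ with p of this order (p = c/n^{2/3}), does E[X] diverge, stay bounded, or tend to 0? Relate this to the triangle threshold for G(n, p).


Number of potential triangles: C(92, 3) = 125580.
Each occurs with probability p³ ≈ (0.294)³ ≈ 2.55198e-02.
By linearity: E[X] = C(92, 3)·p³ ≈ 125580 · 2.55198e-02 ≈ 3204.783.
Since α = 2/3 < 1, p = c/n^{2/3} ≫ 1/n is above the triangle threshold p ~ 1/n. Asymptotically E[X] ~ (c³/6)·n^{3(1−α)} = (6³/6)·n^{1} → ∞; triangles are abundant w.h.p.

E[X] ≈ 3204.783; in regime p = Θ(1/n^{2/3}) E[X] diverges (above the triangle threshold p ~ 1/n).


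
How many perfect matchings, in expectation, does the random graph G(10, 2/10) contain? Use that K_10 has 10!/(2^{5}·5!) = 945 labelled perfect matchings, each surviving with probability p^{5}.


K_10 has 10!/(2^{5}·5!) = 945 labelled perfect matchings.
For each such perfect matching H, let X_H = 1 if all 5 edges of H are present in G. Then P[X_H = 1] = p^{5} = (1/5)^{5} = 1/3125.
By linearity: E[X] = Σ_H E[X_H] = 945 · p^{5} = 945 · 1/3125 = 189/625.
Numerically: E[X] ≈ 0.3024.

E[X] = 945 · (1/5)^{5} = 189/625 ≈ 0.3024.


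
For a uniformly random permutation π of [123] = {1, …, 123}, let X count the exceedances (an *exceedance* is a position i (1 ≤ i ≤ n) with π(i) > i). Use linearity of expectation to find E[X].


Write X = Σ_{i=1}^{123} X_i, where X_i = 1_{π(i) > i}.
For each fixed i, π(i) is uniform over {1, …, 123} (marginal of a uniform permutation), so P[π(i) > i] = (n − i)/n. Summing: Σ_{i=1}^{123} (n − i)/n = (0 + 1 + … + 122)/123 = 123(123 − 1)/(2·123) = (123 − 1)/2.
Hence E[X] = Σ_{i=1}^{123} (123 − i)/123 = 61 ≈ 61.000000.

E[X] = 61 = 61.000000.


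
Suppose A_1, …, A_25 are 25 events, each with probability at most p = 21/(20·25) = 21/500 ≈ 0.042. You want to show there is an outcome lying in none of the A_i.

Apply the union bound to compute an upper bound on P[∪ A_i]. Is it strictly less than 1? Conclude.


Union bound: P[∪_{i=1}^{25} A_i] ≤ Σ_i P[A_i] ≤ 25·p = 25·(21/500) = 21/20.
Numerically: 21/20 ≈ 1.050.
Is 21/20 < 1? NO.
Since the bound 21/20 is ≥ 1, the union bound is uninformative here; it does NOT by itself certify existence.

25·p = 21/20 ≈ 1.050; existence NOT certified by the union bound.


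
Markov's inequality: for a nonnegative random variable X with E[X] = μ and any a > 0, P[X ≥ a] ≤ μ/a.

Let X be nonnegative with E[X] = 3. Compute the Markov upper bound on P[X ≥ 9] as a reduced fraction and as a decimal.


μ = E[X] = 3, a = 9.
Markov: P[X ≥ 9] ≤ μ/a = (3)/9 = 1/3.
Numerically: ≈ 0.333.
(Since a = 9 > μ = 3.000, the bound 1/3 is < 1 and informative.)

P[X ≥ 9] ≤ 1/3 ≈ 0.333.


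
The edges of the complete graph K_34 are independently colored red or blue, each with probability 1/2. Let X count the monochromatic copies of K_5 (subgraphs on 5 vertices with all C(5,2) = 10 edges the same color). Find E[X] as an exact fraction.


Let X = Σ_S X_S over the C(34, 5) = 278256 subsets S of size 5, where X_S = 1 if the K_5 on S is monochromatic.
For a fixed S, the K_5 on S has C(5, 2) = 10 edges. P[all 10 edges red] = (1/2)^10, and likewise for blue, so P[monochromatic] = 2·(1/2)^10 = 2^{1 − 10} = 1/512.
Summing: E[X] = C(34, 5) · 2^{1 − 10} = 278256 · 1/512 = 17391/32.
Numerically: E[X] ≈ 543.4688.

E[X] = C(34,5)·2^(1−C(5,2)) = 17391/32 ≈ 543.4688.


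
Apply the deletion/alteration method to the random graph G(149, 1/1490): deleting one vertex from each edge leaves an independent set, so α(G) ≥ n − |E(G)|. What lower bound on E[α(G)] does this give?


E[|E(G)|] = C(149, 2)·p = 11026 · (1/1490) = 37/5.
E[α(G)] ≥ n − E[|E(G)|] = 149 − 37/5 = 708/5.
Numerically: ≈ 141.600000.
(This is only a lower bound; the true E[α(G)] may be larger.)

E[α(G)] ≥ 708/5 ≈ 141.600000.


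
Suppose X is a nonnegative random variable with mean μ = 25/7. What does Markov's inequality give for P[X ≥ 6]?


μ = E[X] = 25/7, a = 6.
Markov: P[X ≥ 6] ≤ μ/a = (25/7)/6 = 25/42.
Numerically: ≈ 0.595.
(Since a = 6 > μ = 3.571, the bound 25/42 is < 1 and informative.)

P[X ≥ 6] ≤ 25/42 ≈ 0.595.


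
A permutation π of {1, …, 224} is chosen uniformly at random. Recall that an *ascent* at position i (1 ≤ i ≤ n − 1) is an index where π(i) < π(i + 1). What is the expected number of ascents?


Write X = Σ X_I over i = 1, …, 223, with X_I the indicator of one ascent.
There are 223 indicators.
For each fixed i, the pair (π(i), π(i+1)) is a uniformly random ordered pair of distinct values from {1, …, 224}; by symmetry P[π(i) < π(i+1)] = 1/2.
By linearity: E[X] = 223 · (1/2) = (224 − 1) · (1/2) = 223/2 ≈ 111.500000.

E[X] = 223/2 = 111.500000.


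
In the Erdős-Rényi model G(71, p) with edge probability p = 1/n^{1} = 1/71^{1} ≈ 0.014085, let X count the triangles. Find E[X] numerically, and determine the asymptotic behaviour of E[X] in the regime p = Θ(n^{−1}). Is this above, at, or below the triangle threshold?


Number of potential triangles: C(71, 3) = 57155.
Each occurs with probability p³ ≈ (0.014085)³ ≈ 2.7939907e-06.
By linearity: E[X] = C(71, 3)·p³ ≈ 57155 · 2.7939907e-06 ≈ 0.15969.
Here α = 1, so p = 1/n is exactly at the triangle threshold p ~ 1/n. Asymptotically E[X] → c³/6 = 1³/6 = 1/6 ≈ 0.16667, a bounded constant. In this regime the triangle count is asymptotically Poisson(c³/6).

E[X] ≈ 0.15969; in regime p = Θ(1/n^{1}) E[X] stays bounded (at the triangle threshold p ~ 1/n).


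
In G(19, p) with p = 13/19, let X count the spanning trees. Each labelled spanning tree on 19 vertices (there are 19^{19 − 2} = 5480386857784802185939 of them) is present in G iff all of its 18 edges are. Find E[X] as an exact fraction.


K_19 has 19^{19 − 2} = 5480386857784802185939 labelled spanning trees.
For each such spanning tree H, let X_H = 1 if all 18 edges of H are present in G. Then P[X_H = 1] = p^{18} = (13/19)^{18} = 112455406951957393129/104127350297911241532841.
By linearity of expectation: E[X] = Σ_H E[X_H] = 5480386857784802185939 · p^{18} = 5480386857784802185939 · 112455406951957393129/104127350297911241532841 = 112455406951957393129/19.
Numerically: E[X] ≈ 5.91871e+18.

E[X] = 5480386857784802185939 · (13/19)^{18} = 112455406951957393129/19 ≈ 5.91871e+18.


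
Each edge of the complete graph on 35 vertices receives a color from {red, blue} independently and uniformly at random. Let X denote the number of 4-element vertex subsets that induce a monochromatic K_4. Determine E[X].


Let X = Σ_S X_S over the C(35, 4) = 52360 subsets S of size 4, where X_S = 1 if the K_4 on S is monochromatic.
For a fixed S, the K_4 on S has C(4, 2) = 6 edges. P[all 6 edges red] = (1/2)^6, and likewise for blue, so P[monochromatic] = 2·(1/2)^6 = 2^{1 − 6} = 1/32.
Summing: E[X] = C(35, 4) · 2^{1 − 6} = 52360 · 1/32 = 6545/4.
Numerically: E[X] ≈ 1636.250000.

E[X] = C(35,4)·2^(1−C(4,2)) = 6545/4 ≈ 1636.250000.


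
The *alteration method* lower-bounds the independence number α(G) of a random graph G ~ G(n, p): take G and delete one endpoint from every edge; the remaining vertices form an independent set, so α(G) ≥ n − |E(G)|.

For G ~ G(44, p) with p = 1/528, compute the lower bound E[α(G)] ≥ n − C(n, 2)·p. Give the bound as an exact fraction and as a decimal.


E[|E(G)|] = C(44, 2)·p = 946 · (1/528) = 43/24.
E[α(G)] ≥ n − E[|E(G)|] = 44 − 43/24 = 1013/24.
Numerically: ≈ 42.20833.
(This is only a lower bound; the true E[α(G)] may be larger.)

E[α(G)] ≥ 1013/24 ≈ 42.20833.


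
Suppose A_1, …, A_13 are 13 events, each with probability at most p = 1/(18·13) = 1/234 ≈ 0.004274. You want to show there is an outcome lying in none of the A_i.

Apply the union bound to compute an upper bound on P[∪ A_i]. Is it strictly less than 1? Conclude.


Union bound: P[∪_{i=1}^{13} A_i] ≤ Σ_i P[A_i] ≤ 13·p = 13·(1/234) = 1/18.
Numerically: 1/18 ≈ 0.055556.
Is 1/18 < 1? YES.
Since P[∪ A_i] ≤ 1/18 < 1, the complement has P[∩ A_i^c] ≥ 1 − 1/18 = 17/18 > 0, so some outcome avoids every A_i.

13·p = 1/18 ≈ 0.055556; existence CERTIFIED by the union bound.


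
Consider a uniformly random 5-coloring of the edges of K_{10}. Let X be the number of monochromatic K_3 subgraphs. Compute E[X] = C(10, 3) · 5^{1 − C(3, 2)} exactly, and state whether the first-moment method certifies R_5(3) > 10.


E[X] = C(10, 3) · 5^{1 − 3} = 120 · 5^{−2} = 120/25.
As a reduced fraction: E[X] = 24/5 ≈ 4.8000.
Is E[X] < 1? NO.
Since E[X] ≥ 1, the first-moment bound is inconclusive at n = 10; it does NOT by itself certify R_5(3) > 10.

E[X] = 24/5 ≈ 4.8000; E[X] ≥ 1; first-moment method inconclusive here.


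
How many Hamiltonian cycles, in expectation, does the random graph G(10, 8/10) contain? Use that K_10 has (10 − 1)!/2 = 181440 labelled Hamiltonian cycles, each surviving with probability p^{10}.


K_10 has (10 − 1)!/2 = 181440 labelled Hamiltonian cycles.
For each such Hamiltonian cycle H, let X_H = 1 if all 10 edges of H are present in G. Then P[X_H = 1] = p^{10} = (4/5)^{10} = 1048576/9765625.
By linearity of expectation: E[X] = Σ_H E[X_H] = 181440 · p^{10} = 181440 · 1048576/9765625 = 38050725888/1953125.
Numerically: E[X] ≈ 1.948e+04.

E[X] = 181440 · (4/5)^{10} = 38050725888/1953125 ≈ 1.948e+04.


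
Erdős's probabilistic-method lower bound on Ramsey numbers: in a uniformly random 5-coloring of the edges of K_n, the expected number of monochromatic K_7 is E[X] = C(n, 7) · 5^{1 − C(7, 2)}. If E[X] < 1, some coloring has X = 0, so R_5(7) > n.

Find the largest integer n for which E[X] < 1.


We need C(n, 7) · 5^{1 − 21} < 1, i.e. C(n, 7) < 5^{21 − 1} = 95367431640625.
Check values of n near the boundary:
  n = 335: C(335, 7) = 88202498238195; 88202498238195 < 95367431640625? YES
  n = 336: C(336, 7) = 90079147136880; 90079147136880 < 95367431640625? YES
  n = 337: C(337, 7) = 91989916924632; 91989916924632 < 95367431640625? YES
  n = 338: C(338, 7) = 93935323022736; 93935323022736 < 95367431640625? YES
  n = 339: C(339, 7) = 95915887062372; 95915887062372 < 95367431640625? NO
The largest n with C(n, 7) < 95367431640625 is n = 338 (where E[X] = 93935323022736/95367431640625 ≈ 0.9850). Hence R_5(7) > 338, i.e. R_5(7) ≥ 339.

Largest n = 338; hence R_5(7) > 338.


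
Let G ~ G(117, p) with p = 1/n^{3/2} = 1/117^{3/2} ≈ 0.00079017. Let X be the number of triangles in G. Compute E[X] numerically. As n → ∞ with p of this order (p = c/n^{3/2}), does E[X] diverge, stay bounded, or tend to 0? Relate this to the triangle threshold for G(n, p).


Number of potential triangles: C(117, 3) = 260130.
Each occurs with probability p³ ≈ (0.00079017)³ ≈ 4.9335964e-10.
By linearity: E[X] = C(117, 3)·p³ ≈ 260130 · 4.9335964e-10 ≈ 0.00013.
Since α = 3/2 > 1, p = c/n^{3/2} = o(1/n) is below the triangle threshold p ~ 1/n. Asymptotically E[X] ~ (c³/6)·n^{3(1−α)} = (1³/6)·n^{-1.5} → 0, so by Markov's inequality G has no triangles w.h.p.

E[X] ≈ 0.00013; in regime p = Θ(1/n^{3/2}) E[X] tends to 0 (below the triangle threshold p ~ 1/n).


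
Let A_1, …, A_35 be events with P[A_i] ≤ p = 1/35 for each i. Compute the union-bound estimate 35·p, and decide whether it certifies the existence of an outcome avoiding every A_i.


Union bound: P[∪_{i=1}^{35} A_i] ≤ Σ_i P[A_i] ≤ 35·p = 35·(1/35) = 1.
Numerically: 1 ≈ 1.0000.
Is 1 < 1? NO.
Since the bound 1 is ≥ 1, the union bound is uninformative here; it does NOT by itself certify existence.

35·p = 1 ≈ 1.0000; existence NOT certified by the union bound.


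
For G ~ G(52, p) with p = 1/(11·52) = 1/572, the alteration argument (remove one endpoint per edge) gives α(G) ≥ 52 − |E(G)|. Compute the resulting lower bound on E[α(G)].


E[|E(G)|] = C(52, 2)·p = 1326 · (1/572) = 51/22.
E[α(G)] ≥ n − E[|E(G)|] = 52 − 51/22 = 1093/22.
Numerically: ≈ 49.6818.
(This is only a lower bound; the true E[α(G)] may be larger.)

E[α(G)] ≥ 1093/22 ≈ 49.6818.


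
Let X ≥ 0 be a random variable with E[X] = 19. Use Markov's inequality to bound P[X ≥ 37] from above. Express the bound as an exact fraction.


μ = E[X] = 19, a = 37.
Markov: P[X ≥ 37] ≤ μ/a = (19)/37 = 19/37.
Numerically: ≈ 0.51351.
(Since a = 37 > μ = 19.00000, the bound 19/37 is < 1 and informative.)

P[X ≥ 37] ≤ 19/37 ≈ 0.51351.


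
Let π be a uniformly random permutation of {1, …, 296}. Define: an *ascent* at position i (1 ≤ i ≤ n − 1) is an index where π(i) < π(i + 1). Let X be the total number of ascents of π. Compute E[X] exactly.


Write X = Σ X_I over i = 1, …, 295, with X_I the indicator of one ascent.
There are 295 indicators.
For each fixed i, the pair (π(i), π(i+1)) is a uniformly random ordered pair of distinct values from {1, …, 296}; by symmetry P[π(i) < π(i+1)] = 1/2.
By linearity: E[X] = 295 · (1/2) = (296 − 1) · (1/2) = 295/2 ≈ 147.500.

E[X] = 295/2 = 147.500.
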